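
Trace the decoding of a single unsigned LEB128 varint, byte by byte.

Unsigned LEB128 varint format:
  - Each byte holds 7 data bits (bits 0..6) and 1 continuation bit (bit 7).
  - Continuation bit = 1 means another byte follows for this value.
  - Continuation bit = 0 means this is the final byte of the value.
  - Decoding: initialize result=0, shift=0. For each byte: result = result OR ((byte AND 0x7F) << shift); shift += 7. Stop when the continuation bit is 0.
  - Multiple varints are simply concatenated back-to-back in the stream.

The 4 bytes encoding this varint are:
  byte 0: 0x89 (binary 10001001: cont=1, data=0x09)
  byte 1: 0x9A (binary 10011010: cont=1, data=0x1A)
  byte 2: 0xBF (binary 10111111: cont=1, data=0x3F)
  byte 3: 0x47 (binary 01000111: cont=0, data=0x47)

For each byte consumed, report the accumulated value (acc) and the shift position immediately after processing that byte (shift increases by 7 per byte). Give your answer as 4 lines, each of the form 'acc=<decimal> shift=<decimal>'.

Answer: acc=9 shift=7
acc=3337 shift=14
acc=1035529 shift=21
acc=149933321 shift=28

Derivation:
byte 0=0x89: payload=0x09=9, contrib = 9<<0 = 9; acc -> 9, shift -> 7
byte 1=0x9A: payload=0x1A=26, contrib = 26<<7 = 3328; acc -> 3337, shift -> 14
byte 2=0xBF: payload=0x3F=63, contrib = 63<<14 = 1032192; acc -> 1035529, shift -> 21
byte 3=0x47: payload=0x47=71, contrib = 71<<21 = 148897792; acc -> 149933321, shift -> 28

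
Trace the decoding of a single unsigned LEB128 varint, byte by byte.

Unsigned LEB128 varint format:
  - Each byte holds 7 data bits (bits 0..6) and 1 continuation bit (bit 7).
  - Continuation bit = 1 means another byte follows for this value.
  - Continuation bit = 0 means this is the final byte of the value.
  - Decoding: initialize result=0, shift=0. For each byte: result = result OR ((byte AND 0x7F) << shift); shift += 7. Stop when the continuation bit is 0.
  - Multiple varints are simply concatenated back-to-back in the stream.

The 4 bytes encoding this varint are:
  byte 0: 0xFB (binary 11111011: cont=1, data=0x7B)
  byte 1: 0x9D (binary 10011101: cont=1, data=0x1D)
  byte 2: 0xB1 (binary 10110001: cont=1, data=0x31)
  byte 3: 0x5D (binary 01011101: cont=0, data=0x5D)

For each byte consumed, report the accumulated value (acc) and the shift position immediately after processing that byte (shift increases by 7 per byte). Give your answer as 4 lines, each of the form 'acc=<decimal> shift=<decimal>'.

byte 0=0xFB: payload=0x7B=123, contrib = 123<<0 = 123; acc -> 123, shift -> 7
byte 1=0x9D: payload=0x1D=29, contrib = 29<<7 = 3712; acc -> 3835, shift -> 14
byte 2=0xB1: payload=0x31=49, contrib = 49<<14 = 802816; acc -> 806651, shift -> 21
byte 3=0x5D: payload=0x5D=93, contrib = 93<<21 = 195035136; acc -> 195841787, shift -> 28

Answer: acc=123 shift=7
acc=3835 shift=14
acc=806651 shift=21
acc=195841787 shift=28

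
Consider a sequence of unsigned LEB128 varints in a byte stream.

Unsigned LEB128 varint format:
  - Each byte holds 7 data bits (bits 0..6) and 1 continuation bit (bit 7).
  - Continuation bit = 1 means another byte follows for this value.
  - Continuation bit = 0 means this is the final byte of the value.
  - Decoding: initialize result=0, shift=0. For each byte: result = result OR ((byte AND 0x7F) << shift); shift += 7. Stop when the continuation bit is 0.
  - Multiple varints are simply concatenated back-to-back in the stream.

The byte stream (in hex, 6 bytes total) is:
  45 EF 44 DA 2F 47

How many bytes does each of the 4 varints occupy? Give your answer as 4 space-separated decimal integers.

Answer: 1 2 2 1

Derivation:
  byte[0]=0x45 cont=0 payload=0x45=69: acc |= 69<<0 -> acc=69 shift=7 [end]
Varint 1: bytes[0:1] = 45 -> value 69 (1 byte(s))
  byte[1]=0xEF cont=1 payload=0x6F=111: acc |= 111<<0 -> acc=111 shift=7
  byte[2]=0x44 cont=0 payload=0x44=68: acc |= 68<<7 -> acc=8815 shift=14 [end]
Varint 2: bytes[1:3] = EF 44 -> value 8815 (2 byte(s))
  byte[3]=0xDA cont=1 payload=0x5A=90: acc |= 90<<0 -> acc=90 shift=7
  byte[4]=0x2F cont=0 payload=0x2F=47: acc |= 47<<7 -> acc=6106 shift=14 [end]
Varint 3: bytes[3:5] = DA 2F -> value 6106 (2 byte(s))
  byte[5]=0x47 cont=0 payload=0x47=71: acc |= 71<<0 -> acc=71 shift=7 [end]
Varint 4: bytes[5:6] = 47 -> value 71 (1 byte(s))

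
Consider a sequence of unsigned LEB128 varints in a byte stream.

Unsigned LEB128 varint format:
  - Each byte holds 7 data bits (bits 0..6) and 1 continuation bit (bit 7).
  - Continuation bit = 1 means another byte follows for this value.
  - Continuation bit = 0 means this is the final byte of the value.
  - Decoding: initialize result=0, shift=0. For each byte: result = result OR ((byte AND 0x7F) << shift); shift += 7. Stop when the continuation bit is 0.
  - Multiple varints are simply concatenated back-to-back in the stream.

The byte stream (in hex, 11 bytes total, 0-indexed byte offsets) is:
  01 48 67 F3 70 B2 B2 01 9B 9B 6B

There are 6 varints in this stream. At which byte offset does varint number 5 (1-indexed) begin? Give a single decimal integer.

  byte[0]=0x01 cont=0 payload=0x01=1: acc |= 1<<0 -> acc=1 shift=7 [end]
Varint 1: bytes[0:1] = 01 -> value 1 (1 byte(s))
  byte[1]=0x48 cont=0 payload=0x48=72: acc |= 72<<0 -> acc=72 shift=7 [end]
Varint 2: bytes[1:2] = 48 -> value 72 (1 byte(s))
  byte[2]=0x67 cont=0 payload=0x67=103: acc |= 103<<0 -> acc=103 shift=7 [end]
Varint 3: bytes[2:3] = 67 -> value 103 (1 byte(s))
  byte[3]=0xF3 cont=1 payload=0x73=115: acc |= 115<<0 -> acc=115 shift=7
  byte[4]=0x70 cont=0 payload=0x70=112: acc |= 112<<7 -> acc=14451 shift=14 [end]
Varint 4: bytes[3:5] = F3 70 -> value 14451 (2 byte(s))
  byte[5]=0xB2 cont=1 payload=0x32=50: acc |= 50<<0 -> acc=50 shift=7
  byte[6]=0xB2 cont=1 payload=0x32=50: acc |= 50<<7 -> acc=6450 shift=14
  byte[7]=0x01 cont=0 payload=0x01=1: acc |= 1<<14 -> acc=22834 shift=21 [end]
Varint 5: bytes[5:8] = B2 B2 01 -> value 22834 (3 byte(s))
  byte[8]=0x9B cont=1 payload=0x1B=27: acc |= 27<<0 -> acc=27 shift=7
  byte[9]=0x9B cont=1 payload=0x1B=27: acc |= 27<<7 -> acc=3483 shift=14
  byte[10]=0x6B cont=0 payload=0x6B=107: acc |= 107<<14 -> acc=1756571 shift=21 [end]
Varint 6: bytes[8:11] = 9B 9B 6B -> value 1756571 (3 byte(s))

Answer: 5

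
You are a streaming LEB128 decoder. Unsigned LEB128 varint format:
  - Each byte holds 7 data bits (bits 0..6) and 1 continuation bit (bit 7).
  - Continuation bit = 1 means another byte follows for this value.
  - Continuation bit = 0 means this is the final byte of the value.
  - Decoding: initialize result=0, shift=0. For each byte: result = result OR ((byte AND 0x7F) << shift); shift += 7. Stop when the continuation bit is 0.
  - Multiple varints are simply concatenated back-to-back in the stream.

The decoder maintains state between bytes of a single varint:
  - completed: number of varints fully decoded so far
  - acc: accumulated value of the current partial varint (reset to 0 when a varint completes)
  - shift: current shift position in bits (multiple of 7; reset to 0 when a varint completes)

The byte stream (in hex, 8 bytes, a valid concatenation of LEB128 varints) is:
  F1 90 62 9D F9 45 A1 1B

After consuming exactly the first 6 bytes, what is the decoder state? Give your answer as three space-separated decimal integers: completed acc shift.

byte[0]=0xF1 cont=1 payload=0x71: acc |= 113<<0 -> completed=0 acc=113 shift=7
byte[1]=0x90 cont=1 payload=0x10: acc |= 16<<7 -> completed=0 acc=2161 shift=14
byte[2]=0x62 cont=0 payload=0x62: varint #1 complete (value=1607793); reset -> completed=1 acc=0 shift=0
byte[3]=0x9D cont=1 payload=0x1D: acc |= 29<<0 -> completed=1 acc=29 shift=7
byte[4]=0xF9 cont=1 payload=0x79: acc |= 121<<7 -> completed=1 acc=15517 shift=14
byte[5]=0x45 cont=0 payload=0x45: varint #2 complete (value=1146013); reset -> completed=2 acc=0 shift=0

Answer: 2 0 0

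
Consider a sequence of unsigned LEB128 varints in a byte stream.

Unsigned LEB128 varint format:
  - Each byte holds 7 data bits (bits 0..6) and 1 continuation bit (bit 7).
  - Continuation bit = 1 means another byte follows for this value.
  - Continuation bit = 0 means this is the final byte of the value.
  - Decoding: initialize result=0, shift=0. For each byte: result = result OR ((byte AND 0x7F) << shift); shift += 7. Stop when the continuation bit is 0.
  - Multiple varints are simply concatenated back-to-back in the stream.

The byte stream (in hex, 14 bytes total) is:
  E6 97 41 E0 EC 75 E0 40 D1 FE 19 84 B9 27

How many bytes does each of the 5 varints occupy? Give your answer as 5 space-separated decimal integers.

  byte[0]=0xE6 cont=1 payload=0x66=102: acc |= 102<<0 -> acc=102 shift=7
  byte[1]=0x97 cont=1 payload=0x17=23: acc |= 23<<7 -> acc=3046 shift=14
  byte[2]=0x41 cont=0 payload=0x41=65: acc |= 65<<14 -> acc=1068006 shift=21 [end]
Varint 1: bytes[0:3] = E6 97 41 -> value 1068006 (3 byte(s))
  byte[3]=0xE0 cont=1 payload=0x60=96: acc |= 96<<0 -> acc=96 shift=7
  byte[4]=0xEC cont=1 payload=0x6C=108: acc |= 108<<7 -> acc=13920 shift=14
  byte[5]=0x75 cont=0 payload=0x75=117: acc |= 117<<14 -> acc=1930848 shift=21 [end]
Varint 2: bytes[3:6] = E0 EC 75 -> value 1930848 (3 byte(s))
  byte[6]=0xE0 cont=1 payload=0x60=96: acc |= 96<<0 -> acc=96 shift=7
  byte[7]=0x40 cont=0 payload=0x40=64: acc |= 64<<7 -> acc=8288 shift=14 [end]
Varint 3: bytes[6:8] = E0 40 -> value 8288 (2 byte(s))
  byte[8]=0xD1 cont=1 payload=0x51=81: acc |= 81<<0 -> acc=81 shift=7
  byte[9]=0xFE cont=1 payload=0x7E=126: acc |= 126<<7 -> acc=16209 shift=14
  byte[10]=0x19 cont=0 payload=0x19=25: acc |= 25<<14 -> acc=425809 shift=21 [end]
Varint 4: bytes[8:11] = D1 FE 19 -> value 425809 (3 byte(s))
  byte[11]=0x84 cont=1 payload=0x04=4: acc |= 4<<0 -> acc=4 shift=7
  byte[12]=0xB9 cont=1 payload=0x39=57: acc |= 57<<7 -> acc=7300 shift=14
  byte[13]=0x27 cont=0 payload=0x27=39: acc |= 39<<14 -> acc=646276 shift=21 [end]
Varint 5: bytes[11:14] = 84 B9 27 -> value 646276 (3 byte(s))

Answer: 3 3 2 3 3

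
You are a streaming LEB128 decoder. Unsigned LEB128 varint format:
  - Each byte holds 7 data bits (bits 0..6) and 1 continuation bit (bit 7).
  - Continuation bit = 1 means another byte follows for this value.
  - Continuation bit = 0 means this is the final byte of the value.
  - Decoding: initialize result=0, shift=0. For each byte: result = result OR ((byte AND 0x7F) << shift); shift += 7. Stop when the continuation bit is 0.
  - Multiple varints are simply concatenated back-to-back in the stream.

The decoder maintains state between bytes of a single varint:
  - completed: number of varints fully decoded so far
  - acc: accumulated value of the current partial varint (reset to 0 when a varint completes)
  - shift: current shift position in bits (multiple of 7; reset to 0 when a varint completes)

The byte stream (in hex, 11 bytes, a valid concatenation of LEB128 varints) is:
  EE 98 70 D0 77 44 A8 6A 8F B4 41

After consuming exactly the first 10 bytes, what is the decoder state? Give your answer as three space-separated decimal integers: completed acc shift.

Answer: 4 6671 14

Derivation:
byte[0]=0xEE cont=1 payload=0x6E: acc |= 110<<0 -> completed=0 acc=110 shift=7
byte[1]=0x98 cont=1 payload=0x18: acc |= 24<<7 -> completed=0 acc=3182 shift=14
byte[2]=0x70 cont=0 payload=0x70: varint #1 complete (value=1838190); reset -> completed=1 acc=0 shift=0
byte[3]=0xD0 cont=1 payload=0x50: acc |= 80<<0 -> completed=1 acc=80 shift=7
byte[4]=0x77 cont=0 payload=0x77: varint #2 complete (value=15312); reset -> completed=2 acc=0 shift=0
byte[5]=0x44 cont=0 payload=0x44: varint #3 complete (value=68); reset -> completed=3 acc=0 shift=0
byte[6]=0xA8 cont=1 payload=0x28: acc |= 40<<0 -> completed=3 acc=40 shift=7
byte[7]=0x6A cont=0 payload=0x6A: varint #4 complete (value=13608); reset -> completed=4 acc=0 shift=0
byte[8]=0x8F cont=1 payload=0x0F: acc |= 15<<0 -> completed=4 acc=15 shift=7
byte[9]=0xB4 cont=1 payload=0x34: acc |= 52<<7 -> completed=4 acc=6671 shift=14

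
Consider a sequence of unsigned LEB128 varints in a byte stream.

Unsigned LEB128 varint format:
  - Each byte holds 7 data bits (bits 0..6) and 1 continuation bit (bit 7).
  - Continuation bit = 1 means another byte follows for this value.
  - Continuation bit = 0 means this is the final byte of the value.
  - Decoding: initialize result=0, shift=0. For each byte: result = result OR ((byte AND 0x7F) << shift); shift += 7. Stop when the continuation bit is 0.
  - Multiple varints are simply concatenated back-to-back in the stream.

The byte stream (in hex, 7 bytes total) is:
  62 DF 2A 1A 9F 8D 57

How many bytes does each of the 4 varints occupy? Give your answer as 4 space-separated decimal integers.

  byte[0]=0x62 cont=0 payload=0x62=98: acc |= 98<<0 -> acc=98 shift=7 [end]
Varint 1: bytes[0:1] = 62 -> value 98 (1 byte(s))
  byte[1]=0xDF cont=1 payload=0x5F=95: acc |= 95<<0 -> acc=95 shift=7
  byte[2]=0x2A cont=0 payload=0x2A=42: acc |= 42<<7 -> acc=5471 shift=14 [end]
Varint 2: bytes[1:3] = DF 2A -> value 5471 (2 byte(s))
  byte[3]=0x1A cont=0 payload=0x1A=26: acc |= 26<<0 -> acc=26 shift=7 [end]
Varint 3: bytes[3:4] = 1A -> value 26 (1 byte(s))
  byte[4]=0x9F cont=1 payload=0x1F=31: acc |= 31<<0 -> acc=31 shift=7
  byte[5]=0x8D cont=1 payload=0x0D=13: acc |= 13<<7 -> acc=1695 shift=14
  byte[6]=0x57 cont=0 payload=0x57=87: acc |= 87<<14 -> acc=1427103 shift=21 [end]
Varint 4: bytes[4:7] = 9F 8D 57 -> value 1427103 (3 byte(s))

Answer: 1 2 1 3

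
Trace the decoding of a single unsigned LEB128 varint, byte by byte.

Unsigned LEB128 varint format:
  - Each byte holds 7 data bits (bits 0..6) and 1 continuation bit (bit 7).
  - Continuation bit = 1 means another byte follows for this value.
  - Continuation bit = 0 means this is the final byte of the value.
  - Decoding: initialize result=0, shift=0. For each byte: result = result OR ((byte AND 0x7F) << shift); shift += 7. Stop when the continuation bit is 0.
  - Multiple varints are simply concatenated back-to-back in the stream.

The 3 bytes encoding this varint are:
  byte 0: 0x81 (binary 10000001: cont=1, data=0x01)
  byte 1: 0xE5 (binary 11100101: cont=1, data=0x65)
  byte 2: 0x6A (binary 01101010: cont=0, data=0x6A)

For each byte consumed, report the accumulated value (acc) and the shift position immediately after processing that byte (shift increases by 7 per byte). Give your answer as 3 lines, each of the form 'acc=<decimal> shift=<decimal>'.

Answer: acc=1 shift=7
acc=12929 shift=14
acc=1749633 shift=21

Derivation:
byte 0=0x81: payload=0x01=1, contrib = 1<<0 = 1; acc -> 1, shift -> 7
byte 1=0xE5: payload=0x65=101, contrib = 101<<7 = 12928; acc -> 12929, shift -> 14
byte 2=0x6A: payload=0x6A=106, contrib = 106<<14 = 1736704; acc -> 1749633, shift -> 21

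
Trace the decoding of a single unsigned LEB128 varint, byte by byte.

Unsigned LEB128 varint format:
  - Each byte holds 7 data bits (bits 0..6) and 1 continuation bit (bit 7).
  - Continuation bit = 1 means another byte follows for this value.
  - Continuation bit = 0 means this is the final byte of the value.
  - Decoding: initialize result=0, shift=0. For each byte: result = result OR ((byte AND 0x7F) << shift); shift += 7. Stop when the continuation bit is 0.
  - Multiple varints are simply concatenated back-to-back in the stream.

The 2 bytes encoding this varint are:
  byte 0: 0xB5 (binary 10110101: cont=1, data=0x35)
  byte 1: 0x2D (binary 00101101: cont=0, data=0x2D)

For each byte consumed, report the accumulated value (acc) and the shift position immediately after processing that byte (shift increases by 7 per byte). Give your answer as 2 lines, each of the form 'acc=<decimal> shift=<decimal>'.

byte 0=0xB5: payload=0x35=53, contrib = 53<<0 = 53; acc -> 53, shift -> 7
byte 1=0x2D: payload=0x2D=45, contrib = 45<<7 = 5760; acc -> 5813, shift -> 14

Answer: acc=53 shift=7
acc=5813 shift=14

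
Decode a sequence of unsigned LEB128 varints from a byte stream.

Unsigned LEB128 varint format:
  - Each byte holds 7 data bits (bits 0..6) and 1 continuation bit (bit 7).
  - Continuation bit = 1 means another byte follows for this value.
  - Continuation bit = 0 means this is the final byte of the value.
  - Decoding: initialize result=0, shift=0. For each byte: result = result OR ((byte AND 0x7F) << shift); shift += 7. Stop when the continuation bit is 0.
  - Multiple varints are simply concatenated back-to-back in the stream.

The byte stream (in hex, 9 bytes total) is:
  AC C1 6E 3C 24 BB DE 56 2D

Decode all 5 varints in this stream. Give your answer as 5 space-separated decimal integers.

  byte[0]=0xAC cont=1 payload=0x2C=44: acc |= 44<<0 -> acc=44 shift=7
  byte[1]=0xC1 cont=1 payload=0x41=65: acc |= 65<<7 -> acc=8364 shift=14
  byte[2]=0x6E cont=0 payload=0x6E=110: acc |= 110<<14 -> acc=1810604 shift=21 [end]
Varint 1: bytes[0:3] = AC C1 6E -> value 1810604 (3 byte(s))
  byte[3]=0x3C cont=0 payload=0x3C=60: acc |= 60<<0 -> acc=60 shift=7 [end]
Varint 2: bytes[3:4] = 3C -> value 60 (1 byte(s))
  byte[4]=0x24 cont=0 payload=0x24=36: acc |= 36<<0 -> acc=36 shift=7 [end]
Varint 3: bytes[4:5] = 24 -> value 36 (1 byte(s))
  byte[5]=0xBB cont=1 payload=0x3B=59: acc |= 59<<0 -> acc=59 shift=7
  byte[6]=0xDE cont=1 payload=0x5E=94: acc |= 94<<7 -> acc=12091 shift=14
  byte[7]=0x56 cont=0 payload=0x56=86: acc |= 86<<14 -> acc=1421115 shift=21 [end]
Varint 4: bytes[5:8] = BB DE 56 -> value 1421115 (3 byte(s))
  byte[8]=0x2D cont=0 payload=0x2D=45: acc |= 45<<0 -> acc=45 shift=7 [end]
Varint 5: bytes[8:9] = 2D -> value 45 (1 byte(s))

Answer: 1810604 60 36 1421115 45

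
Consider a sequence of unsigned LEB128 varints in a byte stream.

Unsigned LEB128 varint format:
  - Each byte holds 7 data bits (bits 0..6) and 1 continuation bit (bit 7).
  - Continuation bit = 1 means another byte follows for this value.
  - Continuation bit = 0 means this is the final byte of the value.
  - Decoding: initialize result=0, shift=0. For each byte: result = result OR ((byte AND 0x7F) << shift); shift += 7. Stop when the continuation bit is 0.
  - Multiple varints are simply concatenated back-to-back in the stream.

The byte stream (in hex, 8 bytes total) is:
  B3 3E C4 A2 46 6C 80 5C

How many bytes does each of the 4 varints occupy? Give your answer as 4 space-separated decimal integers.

  byte[0]=0xB3 cont=1 payload=0x33=51: acc |= 51<<0 -> acc=51 shift=7
  byte[1]=0x3E cont=0 payload=0x3E=62: acc |= 62<<7 -> acc=7987 shift=14 [end]
Varint 1: bytes[0:2] = B3 3E -> value 7987 (2 byte(s))
  byte[2]=0xC4 cont=1 payload=0x44=68: acc |= 68<<0 -> acc=68 shift=7
  byte[3]=0xA2 cont=1 payload=0x22=34: acc |= 34<<7 -> acc=4420 shift=14
  byte[4]=0x46 cont=0 payload=0x46=70: acc |= 70<<14 -> acc=1151300 shift=21 [end]
Varint 2: bytes[2:5] = C4 A2 46 -> value 1151300 (3 byte(s))
  byte[5]=0x6C cont=0 payload=0x6C=108: acc |= 108<<0 -> acc=108 shift=7 [end]
Varint 3: bytes[5:6] = 6C -> value 108 (1 byte(s))
  byte[6]=0x80 cont=1 payload=0x00=0: acc |= 0<<0 -> acc=0 shift=7
  byte[7]=0x5C cont=0 payload=0x5C=92: acc |= 92<<7 -> acc=11776 shift=14 [end]
Varint 4: bytes[6:8] = 80 5C -> value 11776 (2 byte(s))

Answer: 2 3 1 2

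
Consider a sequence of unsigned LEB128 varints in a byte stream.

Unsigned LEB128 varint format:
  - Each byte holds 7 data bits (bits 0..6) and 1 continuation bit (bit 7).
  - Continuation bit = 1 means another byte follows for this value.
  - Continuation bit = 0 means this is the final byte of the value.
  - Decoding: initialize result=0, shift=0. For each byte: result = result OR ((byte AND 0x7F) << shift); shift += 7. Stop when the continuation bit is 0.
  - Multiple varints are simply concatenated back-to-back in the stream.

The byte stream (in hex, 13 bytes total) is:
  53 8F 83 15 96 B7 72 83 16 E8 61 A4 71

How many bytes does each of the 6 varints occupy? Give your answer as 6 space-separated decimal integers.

  byte[0]=0x53 cont=0 payload=0x53=83: acc |= 83<<0 -> acc=83 shift=7 [end]
Varint 1: bytes[0:1] = 53 -> value 83 (1 byte(s))
  byte[1]=0x8F cont=1 payload=0x0F=15: acc |= 15<<0 -> acc=15 shift=7
  byte[2]=0x83 cont=1 payload=0x03=3: acc |= 3<<7 -> acc=399 shift=14
  byte[3]=0x15 cont=0 payload=0x15=21: acc |= 21<<14 -> acc=344463 shift=21 [end]
Varint 2: bytes[1:4] = 8F 83 15 -> value 344463 (3 byte(s))
  byte[4]=0x96 cont=1 payload=0x16=22: acc |= 22<<0 -> acc=22 shift=7
  byte[5]=0xB7 cont=1 payload=0x37=55: acc |= 55<<7 -> acc=7062 shift=14
  byte[6]=0x72 cont=0 payload=0x72=114: acc |= 114<<14 -> acc=1874838 shift=21 [end]
Varint 3: bytes[4:7] = 96 B7 72 -> value 1874838 (3 byte(s))
  byte[7]=0x83 cont=1 payload=0x03=3: acc |= 3<<0 -> acc=3 shift=7
  byte[8]=0x16 cont=0 payload=0x16=22: acc |= 22<<7 -> acc=2819 shift=14 [end]
Varint 4: bytes[7:9] = 83 16 -> value 2819 (2 byte(s))
  byte[9]=0xE8 cont=1 payload=0x68=104: acc |= 104<<0 -> acc=104 shift=7
  byte[10]=0x61 cont=0 payload=0x61=97: acc |= 97<<7 -> acc=12520 shift=14 [end]
Varint 5: bytes[9:11] = E8 61 -> value 12520 (2 byte(s))
  byte[11]=0xA4 cont=1 payload=0x24=36: acc |= 36<<0 -> acc=36 shift=7
  byte[12]=0x71 cont=0 payload=0x71=113: acc |= 113<<7 -> acc=14500 shift=14 [end]
Varint 6: bytes[11:13] = A4 71 -> value 14500 (2 byte(s))

Answer: 1 3 3 2 2 2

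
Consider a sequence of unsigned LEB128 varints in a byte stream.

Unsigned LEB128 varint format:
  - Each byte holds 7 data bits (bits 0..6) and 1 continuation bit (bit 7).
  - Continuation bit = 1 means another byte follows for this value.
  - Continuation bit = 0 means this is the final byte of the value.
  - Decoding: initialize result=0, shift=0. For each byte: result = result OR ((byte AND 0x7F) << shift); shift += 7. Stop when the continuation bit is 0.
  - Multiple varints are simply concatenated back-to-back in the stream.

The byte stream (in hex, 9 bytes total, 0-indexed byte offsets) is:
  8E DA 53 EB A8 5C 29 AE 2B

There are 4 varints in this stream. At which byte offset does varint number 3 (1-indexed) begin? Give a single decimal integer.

Answer: 6

Derivation:
  byte[0]=0x8E cont=1 payload=0x0E=14: acc |= 14<<0 -> acc=14 shift=7
  byte[1]=0xDA cont=1 payload=0x5A=90: acc |= 90<<7 -> acc=11534 shift=14
  byte[2]=0x53 cont=0 payload=0x53=83: acc |= 83<<14 -> acc=1371406 shift=21 [end]
Varint 1: bytes[0:3] = 8E DA 53 -> value 1371406 (3 byte(s))
  byte[3]=0xEB cont=1 payload=0x6B=107: acc |= 107<<0 -> acc=107 shift=7
  byte[4]=0xA8 cont=1 payload=0x28=40: acc |= 40<<7 -> acc=5227 shift=14
  byte[5]=0x5C cont=0 payload=0x5C=92: acc |= 92<<14 -> acc=1512555 shift=21 [end]
Varint 2: bytes[3:6] = EB A8 5C -> value 1512555 (3 byte(s))
  byte[6]=0x29 cont=0 payload=0x29=41: acc |= 41<<0 -> acc=41 shift=7 [end]
Varint 3: bytes[6:7] = 29 -> value 41 (1 byte(s))
  byte[7]=0xAE cont=1 payload=0x2E=46: acc |= 46<<0 -> acc=46 shift=7
  byte[8]=0x2B cont=0 payload=0x2B=43: acc |= 43<<7 -> acc=5550 shift=14 [end]
Varint 4: bytes[7:9] = AE 2B -> value 5550 (2 byte(s))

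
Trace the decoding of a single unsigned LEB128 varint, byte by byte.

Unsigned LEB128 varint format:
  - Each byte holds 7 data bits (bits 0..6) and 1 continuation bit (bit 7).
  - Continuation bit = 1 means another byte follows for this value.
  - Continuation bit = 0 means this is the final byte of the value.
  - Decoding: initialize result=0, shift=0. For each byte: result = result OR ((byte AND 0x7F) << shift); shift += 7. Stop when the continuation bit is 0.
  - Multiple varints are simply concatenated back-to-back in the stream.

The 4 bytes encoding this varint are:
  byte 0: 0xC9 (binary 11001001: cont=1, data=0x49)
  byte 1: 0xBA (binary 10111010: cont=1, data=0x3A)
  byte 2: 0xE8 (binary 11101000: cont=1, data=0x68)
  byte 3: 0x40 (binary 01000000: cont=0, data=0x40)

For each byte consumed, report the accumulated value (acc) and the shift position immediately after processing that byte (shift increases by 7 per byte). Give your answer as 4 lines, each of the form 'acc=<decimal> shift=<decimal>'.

Answer: acc=73 shift=7
acc=7497 shift=14
acc=1711433 shift=21
acc=135929161 shift=28

Derivation:
byte 0=0xC9: payload=0x49=73, contrib = 73<<0 = 73; acc -> 73, shift -> 7
byte 1=0xBA: payload=0x3A=58, contrib = 58<<7 = 7424; acc -> 7497, shift -> 14
byte 2=0xE8: payload=0x68=104, contrib = 104<<14 = 1703936; acc -> 1711433, shift -> 21
byte 3=0x40: payload=0x40=64, contrib = 64<<21 = 134217728; acc -> 135929161, shift -> 28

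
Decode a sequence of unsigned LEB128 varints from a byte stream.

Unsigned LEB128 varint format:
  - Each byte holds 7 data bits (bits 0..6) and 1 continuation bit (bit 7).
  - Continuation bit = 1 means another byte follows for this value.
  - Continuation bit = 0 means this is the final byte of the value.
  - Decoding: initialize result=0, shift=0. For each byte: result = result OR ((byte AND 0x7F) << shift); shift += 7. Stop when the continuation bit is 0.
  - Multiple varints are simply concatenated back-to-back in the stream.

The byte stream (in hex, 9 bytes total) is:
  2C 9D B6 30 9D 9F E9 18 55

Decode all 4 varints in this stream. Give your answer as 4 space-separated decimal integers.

  byte[0]=0x2C cont=0 payload=0x2C=44: acc |= 44<<0 -> acc=44 shift=7 [end]
Varint 1: bytes[0:1] = 2C -> value 44 (1 byte(s))
  byte[1]=0x9D cont=1 payload=0x1D=29: acc |= 29<<0 -> acc=29 shift=7
  byte[2]=0xB6 cont=1 payload=0x36=54: acc |= 54<<7 -> acc=6941 shift=14
  byte[3]=0x30 cont=0 payload=0x30=48: acc |= 48<<14 -> acc=793373 shift=21 [end]
Varint 2: bytes[1:4] = 9D B6 30 -> value 793373 (3 byte(s))
  byte[4]=0x9D cont=1 payload=0x1D=29: acc |= 29<<0 -> acc=29 shift=7
  byte[5]=0x9F cont=1 payload=0x1F=31: acc |= 31<<7 -> acc=3997 shift=14
  byte[6]=0xE9 cont=1 payload=0x69=105: acc |= 105<<14 -> acc=1724317 shift=21
  byte[7]=0x18 cont=0 payload=0x18=24: acc |= 24<<21 -> acc=52055965 shift=28 [end]
Varint 3: bytes[4:8] = 9D 9F E9 18 -> value 52055965 (4 byte(s))
  byte[8]=0x55 cont=0 payload=0x55=85: acc |= 85<<0 -> acc=85 shift=7 [end]
Varint 4: bytes[8:9] = 55 -> value 85 (1 byte(s))

Answer: 44 793373 52055965 85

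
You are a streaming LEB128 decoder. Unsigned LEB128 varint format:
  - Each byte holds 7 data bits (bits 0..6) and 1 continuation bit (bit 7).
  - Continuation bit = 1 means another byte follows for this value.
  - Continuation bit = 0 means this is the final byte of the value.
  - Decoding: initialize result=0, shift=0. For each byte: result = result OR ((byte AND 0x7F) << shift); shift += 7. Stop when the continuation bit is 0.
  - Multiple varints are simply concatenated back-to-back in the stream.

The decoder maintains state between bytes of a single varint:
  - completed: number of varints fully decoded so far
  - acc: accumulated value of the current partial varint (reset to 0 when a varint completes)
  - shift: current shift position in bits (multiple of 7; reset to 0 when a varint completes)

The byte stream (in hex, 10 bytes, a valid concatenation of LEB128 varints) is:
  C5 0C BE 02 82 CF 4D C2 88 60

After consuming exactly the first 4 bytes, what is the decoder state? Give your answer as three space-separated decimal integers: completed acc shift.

byte[0]=0xC5 cont=1 payload=0x45: acc |= 69<<0 -> completed=0 acc=69 shift=7
byte[1]=0x0C cont=0 payload=0x0C: varint #1 complete (value=1605); reset -> completed=1 acc=0 shift=0
byte[2]=0xBE cont=1 payload=0x3E: acc |= 62<<0 -> completed=1 acc=62 shift=7
byte[3]=0x02 cont=0 payload=0x02: varint #2 complete (value=318); reset -> completed=2 acc=0 shift=0

Answer: 2 0 0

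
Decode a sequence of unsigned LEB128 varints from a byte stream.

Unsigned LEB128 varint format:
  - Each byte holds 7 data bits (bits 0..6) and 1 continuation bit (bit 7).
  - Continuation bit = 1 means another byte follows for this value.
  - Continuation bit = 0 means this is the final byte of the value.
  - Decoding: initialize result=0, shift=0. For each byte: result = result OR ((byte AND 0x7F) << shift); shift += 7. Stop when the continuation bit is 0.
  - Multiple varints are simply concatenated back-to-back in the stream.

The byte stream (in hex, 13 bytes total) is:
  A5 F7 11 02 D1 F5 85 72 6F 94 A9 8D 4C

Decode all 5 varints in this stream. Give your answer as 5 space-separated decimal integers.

  byte[0]=0xA5 cont=1 payload=0x25=37: acc |= 37<<0 -> acc=37 shift=7
  byte[1]=0xF7 cont=1 payload=0x77=119: acc |= 119<<7 -> acc=15269 shift=14
  byte[2]=0x11 cont=0 payload=0x11=17: acc |= 17<<14 -> acc=293797 shift=21 [end]
Varint 1: bytes[0:3] = A5 F7 11 -> value 293797 (3 byte(s))
  byte[3]=0x02 cont=0 payload=0x02=2: acc |= 2<<0 -> acc=2 shift=7 [end]
Varint 2: bytes[3:4] = 02 -> value 2 (1 byte(s))
  byte[4]=0xD1 cont=1 payload=0x51=81: acc |= 81<<0 -> acc=81 shift=7
  byte[5]=0xF5 cont=1 payload=0x75=117: acc |= 117<<7 -> acc=15057 shift=14
  byte[6]=0x85 cont=1 payload=0x05=5: acc |= 5<<14 -> acc=96977 shift=21
  byte[7]=0x72 cont=0 payload=0x72=114: acc |= 114<<21 -> acc=239172305 shift=28 [end]
Varint 3: bytes[4:8] = D1 F5 85 72 -> value 239172305 (4 byte(s))
  byte[8]=0x6F cont=0 payload=0x6F=111: acc |= 111<<0 -> acc=111 shift=7 [end]
Varint 4: bytes[8:9] = 6F -> value 111 (1 byte(s))
  byte[9]=0x94 cont=1 payload=0x14=20: acc |= 20<<0 -> acc=20 shift=7
  byte[10]=0xA9 cont=1 payload=0x29=41: acc |= 41<<7 -> acc=5268 shift=14
  byte[11]=0x8D cont=1 payload=0x0D=13: acc |= 13<<14 -> acc=218260 shift=21
  byte[12]=0x4C cont=0 payload=0x4C=76: acc |= 76<<21 -> acc=159601812 shift=28 [end]
Varint 5: bytes[9:13] = 94 A9 8D 4C -> value 159601812 (4 byte(s))

Answer: 293797 2 239172305 111 159601812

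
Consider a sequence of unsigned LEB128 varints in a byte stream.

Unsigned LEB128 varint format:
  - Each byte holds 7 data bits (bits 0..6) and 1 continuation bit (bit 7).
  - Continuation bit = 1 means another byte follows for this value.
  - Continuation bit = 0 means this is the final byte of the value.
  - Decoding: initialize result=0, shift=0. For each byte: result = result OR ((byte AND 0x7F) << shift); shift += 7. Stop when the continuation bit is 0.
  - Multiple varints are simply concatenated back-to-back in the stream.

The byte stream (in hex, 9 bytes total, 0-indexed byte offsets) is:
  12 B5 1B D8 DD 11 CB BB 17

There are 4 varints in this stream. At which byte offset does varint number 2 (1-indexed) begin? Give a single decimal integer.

  byte[0]=0x12 cont=0 payload=0x12=18: acc |= 18<<0 -> acc=18 shift=7 [end]
Varint 1: bytes[0:1] = 12 -> value 18 (1 byte(s))
  byte[1]=0xB5 cont=1 payload=0x35=53: acc |= 53<<0 -> acc=53 shift=7
  byte[2]=0x1B cont=0 payload=0x1B=27: acc |= 27<<7 -> acc=3509 shift=14 [end]
Varint 2: bytes[1:3] = B5 1B -> value 3509 (2 byte(s))
  byte[3]=0xD8 cont=1 payload=0x58=88: acc |= 88<<0 -> acc=88 shift=7
  byte[4]=0xDD cont=1 payload=0x5D=93: acc |= 93<<7 -> acc=11992 shift=14
  byte[5]=0x11 cont=0 payload=0x11=17: acc |= 17<<14 -> acc=290520 shift=21 [end]
Varint 3: bytes[3:6] = D8 DD 11 -> value 290520 (3 byte(s))
  byte[6]=0xCB cont=1 payload=0x4B=75: acc |= 75<<0 -> acc=75 shift=7
  byte[7]=0xBB cont=1 payload=0x3B=59: acc |= 59<<7 -> acc=7627 shift=14
  byte[8]=0x17 cont=0 payload=0x17=23: acc |= 23<<14 -> acc=384459 shift=21 [end]
Varint 4: bytes[6:9] = CB BB 17 -> value 384459 (3 byte(s))

Answer: 1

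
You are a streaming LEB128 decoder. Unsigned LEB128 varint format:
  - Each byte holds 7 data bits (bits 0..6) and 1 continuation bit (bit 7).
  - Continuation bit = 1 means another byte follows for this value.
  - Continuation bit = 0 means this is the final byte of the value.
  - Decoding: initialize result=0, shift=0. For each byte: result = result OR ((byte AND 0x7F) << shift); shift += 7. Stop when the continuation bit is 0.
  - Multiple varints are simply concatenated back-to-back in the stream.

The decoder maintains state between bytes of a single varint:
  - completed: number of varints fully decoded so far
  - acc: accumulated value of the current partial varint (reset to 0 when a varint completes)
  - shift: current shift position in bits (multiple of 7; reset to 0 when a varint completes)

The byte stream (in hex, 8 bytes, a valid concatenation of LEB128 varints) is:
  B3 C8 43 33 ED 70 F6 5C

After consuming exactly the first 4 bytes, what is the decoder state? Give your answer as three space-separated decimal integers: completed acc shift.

Answer: 2 0 0

Derivation:
byte[0]=0xB3 cont=1 payload=0x33: acc |= 51<<0 -> completed=0 acc=51 shift=7
byte[1]=0xC8 cont=1 payload=0x48: acc |= 72<<7 -> completed=0 acc=9267 shift=14
byte[2]=0x43 cont=0 payload=0x43: varint #1 complete (value=1106995); reset -> completed=1 acc=0 shift=0
byte[3]=0x33 cont=0 payload=0x33: varint #2 complete (value=51); reset -> completed=2 acc=0 shift=0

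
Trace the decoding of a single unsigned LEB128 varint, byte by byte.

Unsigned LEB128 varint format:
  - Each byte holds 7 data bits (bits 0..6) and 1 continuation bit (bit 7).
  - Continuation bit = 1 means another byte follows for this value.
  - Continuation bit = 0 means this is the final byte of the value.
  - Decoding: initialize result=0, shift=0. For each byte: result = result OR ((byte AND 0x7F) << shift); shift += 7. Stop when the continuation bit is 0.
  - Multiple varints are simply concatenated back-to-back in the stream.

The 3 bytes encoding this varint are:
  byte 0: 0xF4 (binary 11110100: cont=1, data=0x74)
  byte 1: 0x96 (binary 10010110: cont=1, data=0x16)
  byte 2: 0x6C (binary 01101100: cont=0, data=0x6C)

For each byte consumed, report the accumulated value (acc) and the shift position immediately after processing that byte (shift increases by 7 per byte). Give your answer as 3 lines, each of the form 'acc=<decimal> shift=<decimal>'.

byte 0=0xF4: payload=0x74=116, contrib = 116<<0 = 116; acc -> 116, shift -> 7
byte 1=0x96: payload=0x16=22, contrib = 22<<7 = 2816; acc -> 2932, shift -> 14
byte 2=0x6C: payload=0x6C=108, contrib = 108<<14 = 1769472; acc -> 1772404, shift -> 21

Answer: acc=116 shift=7
acc=2932 shift=14
acc=1772404 shift=21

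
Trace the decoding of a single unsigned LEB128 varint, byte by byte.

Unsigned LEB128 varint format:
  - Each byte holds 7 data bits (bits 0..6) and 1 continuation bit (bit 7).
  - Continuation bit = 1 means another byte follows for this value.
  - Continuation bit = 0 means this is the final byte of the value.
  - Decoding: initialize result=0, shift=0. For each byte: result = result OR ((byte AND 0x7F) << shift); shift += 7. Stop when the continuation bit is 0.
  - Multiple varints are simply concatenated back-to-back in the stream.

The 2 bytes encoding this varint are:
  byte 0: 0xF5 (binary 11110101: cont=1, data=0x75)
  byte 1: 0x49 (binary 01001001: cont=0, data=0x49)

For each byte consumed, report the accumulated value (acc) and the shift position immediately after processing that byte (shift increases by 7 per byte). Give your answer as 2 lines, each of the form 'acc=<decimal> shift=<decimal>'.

byte 0=0xF5: payload=0x75=117, contrib = 117<<0 = 117; acc -> 117, shift -> 7
byte 1=0x49: payload=0x49=73, contrib = 73<<7 = 9344; acc -> 9461, shift -> 14

Answer: acc=117 shift=7
acc=9461 shift=14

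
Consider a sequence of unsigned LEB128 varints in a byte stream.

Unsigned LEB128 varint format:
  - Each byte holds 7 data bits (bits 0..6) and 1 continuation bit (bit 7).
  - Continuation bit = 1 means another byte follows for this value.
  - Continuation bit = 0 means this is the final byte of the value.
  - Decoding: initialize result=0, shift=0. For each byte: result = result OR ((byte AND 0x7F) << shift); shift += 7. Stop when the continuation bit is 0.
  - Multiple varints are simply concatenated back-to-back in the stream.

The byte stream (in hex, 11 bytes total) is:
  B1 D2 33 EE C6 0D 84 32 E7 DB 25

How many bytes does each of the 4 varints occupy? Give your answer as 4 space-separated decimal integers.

Answer: 3 3 2 3

Derivation:
  byte[0]=0xB1 cont=1 payload=0x31=49: acc |= 49<<0 -> acc=49 shift=7
  byte[1]=0xD2 cont=1 payload=0x52=82: acc |= 82<<7 -> acc=10545 shift=14
  byte[2]=0x33 cont=0 payload=0x33=51: acc |= 51<<14 -> acc=846129 shift=21 [end]
Varint 1: bytes[0:3] = B1 D2 33 -> value 846129 (3 byte(s))
  byte[3]=0xEE cont=1 payload=0x6E=110: acc |= 110<<0 -> acc=110 shift=7
  byte[4]=0xC6 cont=1 payload=0x46=70: acc |= 70<<7 -> acc=9070 shift=14
  byte[5]=0x0D cont=0 payload=0x0D=13: acc |= 13<<14 -> acc=222062 shift=21 [end]
Varint 2: bytes[3:6] = EE C6 0D -> value 222062 (3 byte(s))
  byte[6]=0x84 cont=1 payload=0x04=4: acc |= 4<<0 -> acc=4 shift=7
  byte[7]=0x32 cont=0 payload=0x32=50: acc |= 50<<7 -> acc=6404 shift=14 [end]
Varint 3: bytes[6:8] = 84 32 -> value 6404 (2 byte(s))
  byte[8]=0xE7 cont=1 payload=0x67=103: acc |= 103<<0 -> acc=103 shift=7
  byte[9]=0xDB cont=1 payload=0x5B=91: acc |= 91<<7 -> acc=11751 shift=14
  byte[10]=0x25 cont=0 payload=0x25=37: acc |= 37<<14 -> acc=617959 shift=21 [end]
Varint 4: bytes[8:11] = E7 DB 25 -> value 617959 (3 byte(s))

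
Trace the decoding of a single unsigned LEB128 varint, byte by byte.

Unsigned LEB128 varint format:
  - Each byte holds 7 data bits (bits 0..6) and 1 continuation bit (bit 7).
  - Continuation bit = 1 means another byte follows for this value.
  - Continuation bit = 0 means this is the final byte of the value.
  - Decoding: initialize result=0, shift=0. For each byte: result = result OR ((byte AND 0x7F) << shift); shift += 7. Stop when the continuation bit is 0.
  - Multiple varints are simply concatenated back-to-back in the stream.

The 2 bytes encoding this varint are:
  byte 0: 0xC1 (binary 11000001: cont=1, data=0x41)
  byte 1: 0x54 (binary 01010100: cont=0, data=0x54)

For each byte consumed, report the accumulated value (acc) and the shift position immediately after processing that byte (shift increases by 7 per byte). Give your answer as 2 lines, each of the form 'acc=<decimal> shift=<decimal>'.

Answer: acc=65 shift=7
acc=10817 shift=14

Derivation:
byte 0=0xC1: payload=0x41=65, contrib = 65<<0 = 65; acc -> 65, shift -> 7
byte 1=0x54: payload=0x54=84, contrib = 84<<7 = 10752; acc -> 10817, shift -> 14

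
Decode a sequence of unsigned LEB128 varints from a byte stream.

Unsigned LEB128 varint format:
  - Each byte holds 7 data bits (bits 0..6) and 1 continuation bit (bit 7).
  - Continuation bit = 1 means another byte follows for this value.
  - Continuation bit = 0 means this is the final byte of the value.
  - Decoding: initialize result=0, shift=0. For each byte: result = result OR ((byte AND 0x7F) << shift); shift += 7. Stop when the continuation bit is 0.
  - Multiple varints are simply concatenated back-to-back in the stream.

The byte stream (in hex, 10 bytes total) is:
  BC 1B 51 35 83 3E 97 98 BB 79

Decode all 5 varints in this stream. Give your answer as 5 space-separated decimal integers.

Answer: 3516 81 53 7939 254725143

Derivation:
  byte[0]=0xBC cont=1 payload=0x3C=60: acc |= 60<<0 -> acc=60 shift=7
  byte[1]=0x1B cont=0 payload=0x1B=27: acc |= 27<<7 -> acc=3516 shift=14 [end]
Varint 1: bytes[0:2] = BC 1B -> value 3516 (2 byte(s))
  byte[2]=0x51 cont=0 payload=0x51=81: acc |= 81<<0 -> acc=81 shift=7 [end]
Varint 2: bytes[2:3] = 51 -> value 81 (1 byte(s))
  byte[3]=0x35 cont=0 payload=0x35=53: acc |= 53<<0 -> acc=53 shift=7 [end]
Varint 3: bytes[3:4] = 35 -> value 53 (1 byte(s))
  byte[4]=0x83 cont=1 payload=0x03=3: acc |= 3<<0 -> acc=3 shift=7
  byte[5]=0x3E cont=0 payload=0x3E=62: acc |= 62<<7 -> acc=7939 shift=14 [end]
Varint 4: bytes[4:6] = 83 3E -> value 7939 (2 byte(s))
  byte[6]=0x97 cont=1 payload=0x17=23: acc |= 23<<0 -> acc=23 shift=7
  byte[7]=0x98 cont=1 payload=0x18=24: acc |= 24<<7 -> acc=3095 shift=14
  byte[8]=0xBB cont=1 payload=0x3B=59: acc |= 59<<14 -> acc=969751 shift=21
  byte[9]=0x79 cont=0 payload=0x79=121: acc |= 121<<21 -> acc=254725143 shift=28 [end]
Varint 5: bytes[6:10] = 97 98 BB 79 -> value 254725143 (4 byte(s))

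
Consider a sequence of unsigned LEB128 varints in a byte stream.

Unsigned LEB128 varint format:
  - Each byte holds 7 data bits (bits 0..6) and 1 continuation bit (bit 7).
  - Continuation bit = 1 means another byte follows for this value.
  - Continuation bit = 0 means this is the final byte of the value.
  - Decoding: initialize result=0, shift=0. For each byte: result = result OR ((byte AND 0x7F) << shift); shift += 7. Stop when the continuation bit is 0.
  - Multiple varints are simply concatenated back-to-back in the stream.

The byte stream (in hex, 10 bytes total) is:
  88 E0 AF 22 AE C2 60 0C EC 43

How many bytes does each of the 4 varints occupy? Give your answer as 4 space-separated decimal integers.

Answer: 4 3 1 2

Derivation:
  byte[0]=0x88 cont=1 payload=0x08=8: acc |= 8<<0 -> acc=8 shift=7
  byte[1]=0xE0 cont=1 payload=0x60=96: acc |= 96<<7 -> acc=12296 shift=14
  byte[2]=0xAF cont=1 payload=0x2F=47: acc |= 47<<14 -> acc=782344 shift=21
  byte[3]=0x22 cont=0 payload=0x22=34: acc |= 34<<21 -> acc=72085512 shift=28 [end]
Varint 1: bytes[0:4] = 88 E0 AF 22 -> value 72085512 (4 byte(s))
  byte[4]=0xAE cont=1 payload=0x2E=46: acc |= 46<<0 -> acc=46 shift=7
  byte[5]=0xC2 cont=1 payload=0x42=66: acc |= 66<<7 -> acc=8494 shift=14
  byte[6]=0x60 cont=0 payload=0x60=96: acc |= 96<<14 -> acc=1581358 shift=21 [end]
Varint 2: bytes[4:7] = AE C2 60 -> value 1581358 (3 byte(s))
  byte[7]=0x0C cont=0 payload=0x0C=12: acc |= 12<<0 -> acc=12 shift=7 [end]
Varint 3: bytes[7:8] = 0C -> value 12 (1 byte(s))
  byte[8]=0xEC cont=1 payload=0x6C=108: acc |= 108<<0 -> acc=108 shift=7
  byte[9]=0x43 cont=0 payload=0x43=67: acc |= 67<<7 -> acc=8684 shift=14 [end]
Varint 4: bytes[8:10] = EC 43 -> value 8684 (2 byte(s))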